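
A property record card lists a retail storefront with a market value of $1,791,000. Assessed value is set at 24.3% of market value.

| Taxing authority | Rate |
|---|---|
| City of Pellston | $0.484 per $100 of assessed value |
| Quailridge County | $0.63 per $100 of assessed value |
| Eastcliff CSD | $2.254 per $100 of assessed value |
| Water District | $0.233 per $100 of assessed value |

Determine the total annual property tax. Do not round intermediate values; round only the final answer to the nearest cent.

$15,672.02

Assessed value = $1,791,000 × 0.243 = $435,213
City of Pellston: $435,213 × 0.00484 = $2,106.43092
Quailridge County: $435,213 × 0.0063 = $2,741.8419
Eastcliff CSD: $435,213 × 0.02254 = $9,809.70102
Water District: $435,213 × 0.00233 = $1,014.04629
Total = $2,106.43092 + $2,741.8419 + $9,809.70102 + $1,014.04629 = $15,672.02013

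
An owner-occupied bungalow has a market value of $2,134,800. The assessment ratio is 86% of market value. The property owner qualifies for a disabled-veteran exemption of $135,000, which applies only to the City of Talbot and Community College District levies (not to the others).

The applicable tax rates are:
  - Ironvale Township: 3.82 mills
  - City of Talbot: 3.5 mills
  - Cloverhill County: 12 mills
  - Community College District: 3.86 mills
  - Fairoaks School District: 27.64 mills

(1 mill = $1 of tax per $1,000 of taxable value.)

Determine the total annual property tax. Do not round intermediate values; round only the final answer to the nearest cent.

$92,308.26

Assessed value = $2,134,800 × 0.86 = $1,835,928
Ironvale Township: $1,835,928 × 0.00382 = $7,013.24496
City of Talbot: ($1,835,928 − $135,000) × 0.0035 = $1,700,928 × 0.0035 = $5,953.248
Cloverhill County: $1,835,928 × 0.012 = $22,031.136
Community College District: ($1,835,928 − $135,000) × 0.00386 = $1,700,928 × 0.00386 = $6,565.58208
Fairoaks School District: $1,835,928 × 0.02764 = $50,745.04992
Total = $92,308.26096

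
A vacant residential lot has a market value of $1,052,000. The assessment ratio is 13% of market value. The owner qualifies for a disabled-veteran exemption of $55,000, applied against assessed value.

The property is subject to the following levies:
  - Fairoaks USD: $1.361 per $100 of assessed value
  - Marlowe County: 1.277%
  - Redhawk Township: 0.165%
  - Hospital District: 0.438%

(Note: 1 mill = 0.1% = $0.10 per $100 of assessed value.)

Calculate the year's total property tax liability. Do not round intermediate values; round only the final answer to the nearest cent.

Assessed value = $1,052,000 × 0.13 = $136,760
Taxable value = $136,760 − $55,000 = $81,760
Fairoaks USD: $81,760 × 0.01361 = $1,112.7536
Marlowe County: $81,760 × 0.01277 = $1,044.0752
Redhawk Township: $81,760 × 0.00165 = $134.904
Hospital District: $81,760 × 0.00438 = $358.1088
Total = $2,649.8416

$2,649.84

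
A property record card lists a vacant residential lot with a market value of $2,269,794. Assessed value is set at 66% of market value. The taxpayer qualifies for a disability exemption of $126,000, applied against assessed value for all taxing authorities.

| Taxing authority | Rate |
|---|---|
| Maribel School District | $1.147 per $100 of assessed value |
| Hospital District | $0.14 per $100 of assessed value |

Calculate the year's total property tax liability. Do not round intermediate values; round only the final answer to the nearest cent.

Assessed value = $2,269,794 × 0.66 = $1,498,064.04
Taxable value = $1,498,064.04 − $126,000 = $1,372,064.04
Maribel School District: $1,372,064.04 × 0.01147 = $15,737.5745388
Hospital District: $1,372,064.04 × 0.0014 = $1,920.889656
Total = $15,737.5745388 + $1,920.889656 = $17,658.4641948

$17,658.46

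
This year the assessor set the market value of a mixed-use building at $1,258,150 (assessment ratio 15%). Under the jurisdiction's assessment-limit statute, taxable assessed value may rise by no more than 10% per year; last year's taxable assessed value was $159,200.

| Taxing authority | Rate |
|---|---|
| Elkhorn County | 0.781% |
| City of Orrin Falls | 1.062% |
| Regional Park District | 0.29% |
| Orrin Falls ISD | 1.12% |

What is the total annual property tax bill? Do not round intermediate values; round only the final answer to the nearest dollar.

Uncapped assessed value = $1,258,150 × 0.15 = $188,722.5
Cap limit = $159,200 × 1.1 = $175,120
Taxable assessed value = min($188,722.5, $175,120) = $175,120 (cap binds)
Elkhorn County: $175,120 × 0.00781 = $1,367.6872
City of Orrin Falls: $175,120 × 0.01062 = $1,859.7744
Regional Park District: $175,120 × 0.0029 = $507.848
Orrin Falls ISD: $175,120 × 0.0112 = $1,961.344
Total = $5,696.6536

$5,697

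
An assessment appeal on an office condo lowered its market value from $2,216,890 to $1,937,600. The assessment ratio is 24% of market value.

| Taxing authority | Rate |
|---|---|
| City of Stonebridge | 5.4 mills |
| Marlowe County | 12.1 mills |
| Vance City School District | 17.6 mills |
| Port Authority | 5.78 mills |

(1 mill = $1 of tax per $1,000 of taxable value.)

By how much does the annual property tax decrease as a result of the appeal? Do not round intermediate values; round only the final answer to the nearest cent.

$2,740.17

Old assessed value = $2,216,890 × 0.24 = $532,053.6
New assessed value = $1,937,600 × 0.24 = $465,024
Combined rate = 0.0054 + 0.0121 + 0.0176 + 0.00578 = 0.04088
Old tax = $532,053.6 × 0.04088 = $21,750.351168
New tax = $465,024 × 0.04088 = $19,010.18112
Reduction = $21,750.351168 − $19,010.18112 = $2,740.170048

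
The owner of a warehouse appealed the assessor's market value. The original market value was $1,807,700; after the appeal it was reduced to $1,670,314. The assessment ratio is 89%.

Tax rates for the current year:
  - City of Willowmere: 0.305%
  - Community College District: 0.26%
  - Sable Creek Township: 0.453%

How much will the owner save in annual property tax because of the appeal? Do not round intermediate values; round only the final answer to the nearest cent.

Old assessed value = $1,807,700 × 0.89 = $1,608,853
New assessed value = $1,670,314 × 0.89 = $1,486,579.46
Combined rate = 0.00305 + 0.0026 + 0.00453 = 0.01018
Old tax = $1,608,853 × 0.01018 = $16,378.12354
New tax = $1,486,579.46 × 0.01018 = $15,133.3789028
Reduction = $16,378.12354 − $15,133.3789028 = $1,244.7446372

$1,244.74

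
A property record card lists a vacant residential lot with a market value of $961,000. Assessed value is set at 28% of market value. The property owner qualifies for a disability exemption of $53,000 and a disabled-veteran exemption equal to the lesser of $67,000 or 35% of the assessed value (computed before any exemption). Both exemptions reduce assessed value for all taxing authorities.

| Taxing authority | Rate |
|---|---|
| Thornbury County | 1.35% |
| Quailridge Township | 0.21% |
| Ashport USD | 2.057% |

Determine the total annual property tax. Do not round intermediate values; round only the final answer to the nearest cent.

$5,392.22

Assessed value = $961,000 × 0.28 = $269,080
Disabled-veteran exemption = min($67,000, 35% × $269,080) = min($67,000, $94,178) = $67,000 (dollar cap binds)
Taxable value = $269,080 − $53,000 − $67,000 = $149,080
Thornbury County: $149,080 × 0.0135 = $2,012.58
Quailridge Township: $149,080 × 0.0021 = $313.068
Ashport USD: $149,080 × 0.02057 = $3,066.5756
Total = $5,392.2236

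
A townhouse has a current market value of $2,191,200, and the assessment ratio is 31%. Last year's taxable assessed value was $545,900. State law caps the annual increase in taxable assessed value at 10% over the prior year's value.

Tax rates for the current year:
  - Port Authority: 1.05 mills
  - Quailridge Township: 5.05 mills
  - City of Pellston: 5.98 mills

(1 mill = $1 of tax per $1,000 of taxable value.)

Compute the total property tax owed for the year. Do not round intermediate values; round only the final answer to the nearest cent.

Uncapped assessed value = $2,191,200 × 0.31 = $679,272
Cap limit = $545,900 × 1.1 = $600,490
Taxable assessed value = min($679,272, $600,490) = $600,490 (cap binds)
Port Authority: $600,490 × 0.00105 = $630.5145
Quailridge Township: $600,490 × 0.00505 = $3,032.4745
City of Pellston: $600,490 × 0.00598 = $3,590.9302
Total = $7,253.9192

$7,253.92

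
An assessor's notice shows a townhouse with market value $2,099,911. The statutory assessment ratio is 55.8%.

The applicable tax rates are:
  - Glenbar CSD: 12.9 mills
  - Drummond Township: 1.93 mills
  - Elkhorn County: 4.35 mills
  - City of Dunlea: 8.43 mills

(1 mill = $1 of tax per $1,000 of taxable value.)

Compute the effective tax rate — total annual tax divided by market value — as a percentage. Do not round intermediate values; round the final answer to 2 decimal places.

Assessed value = $2,099,911 × 0.558 = $1,171,750.338
Glenbar CSD: $1,171,750.338 × 0.0129 = $15,115.5793602
Drummond Township: $1,171,750.338 × 0.00193 = $2,261.47815234
Elkhorn County: $1,171,750.338 × 0.00435 = $5,097.1139703
City of Dunlea: $1,171,750.338 × 0.00843 = $9,877.85534934
Total tax = $32,352.02683218
Effective rate = $32,352.02683218 ÷ $2,099,911 = 1.54% of market value

1.54%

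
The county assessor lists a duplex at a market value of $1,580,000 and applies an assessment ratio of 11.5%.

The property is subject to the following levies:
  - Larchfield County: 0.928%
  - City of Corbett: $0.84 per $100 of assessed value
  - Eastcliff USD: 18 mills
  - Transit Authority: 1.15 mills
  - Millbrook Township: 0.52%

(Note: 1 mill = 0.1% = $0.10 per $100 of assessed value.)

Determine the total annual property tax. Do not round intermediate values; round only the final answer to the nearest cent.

$7,636.85

Assessed value = $1,580,000 × 0.115 = $181,700
Larchfield County: $181,700 × 0.00928 = $1,686.176
City of Corbett: $181,700 × 0.0084 = $1,526.28
Eastcliff USD: $181,700 × 0.018 = $3,270.6
Transit Authority: $181,700 × 0.00115 = $208.955
Millbrook Township: $181,700 × 0.0052 = $944.84
Total = $7,636.851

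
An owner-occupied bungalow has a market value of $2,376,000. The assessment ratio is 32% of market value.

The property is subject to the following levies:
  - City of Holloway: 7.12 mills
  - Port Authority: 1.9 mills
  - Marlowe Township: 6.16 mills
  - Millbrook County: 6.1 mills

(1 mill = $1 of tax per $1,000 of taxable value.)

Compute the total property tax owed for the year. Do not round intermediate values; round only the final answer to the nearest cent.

Assessed value = $2,376,000 × 0.32 = $760,320
City of Holloway: $760,320 × 0.00712 = $5,413.4784
Port Authority: $760,320 × 0.0019 = $1,444.608
Marlowe Township: $760,320 × 0.00616 = $4,683.5712
Millbrook County: $760,320 × 0.0061 = $4,637.952
Total = $5,413.4784 + $1,444.608 + $4,683.5712 + $4,637.952 = $16,179.6096

$16,179.61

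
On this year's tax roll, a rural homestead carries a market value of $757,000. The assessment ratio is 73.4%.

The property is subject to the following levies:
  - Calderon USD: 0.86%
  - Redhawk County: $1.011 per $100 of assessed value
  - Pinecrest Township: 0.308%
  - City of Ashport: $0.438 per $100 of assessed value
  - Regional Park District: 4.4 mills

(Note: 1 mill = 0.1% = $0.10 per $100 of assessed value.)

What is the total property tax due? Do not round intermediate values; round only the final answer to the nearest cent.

Assessed value = $757,000 × 0.734 = $555,638
Calderon USD: $555,638 × 0.0086 = $4,778.4868
Redhawk County: $555,638 × 0.01011 = $5,617.50018
Pinecrest Township: $555,638 × 0.00308 = $1,711.36504
City of Ashport: $555,638 × 0.00438 = $2,433.69444
Regional Park District: $555,638 × 0.0044 = $2,444.8072
Total = $16,985.85366

$16,985.85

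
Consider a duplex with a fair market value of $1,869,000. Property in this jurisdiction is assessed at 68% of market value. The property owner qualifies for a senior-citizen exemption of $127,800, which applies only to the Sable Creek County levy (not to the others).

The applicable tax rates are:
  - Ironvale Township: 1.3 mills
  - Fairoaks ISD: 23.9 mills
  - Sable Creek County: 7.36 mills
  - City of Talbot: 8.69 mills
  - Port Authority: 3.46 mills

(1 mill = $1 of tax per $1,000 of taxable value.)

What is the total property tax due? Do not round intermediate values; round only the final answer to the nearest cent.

$55,882.23

Assessed value = $1,869,000 × 0.68 = $1,270,920
Ironvale Township: $1,270,920 × 0.0013 = $1,652.196
Fairoaks ISD: $1,270,920 × 0.0239 = $30,374.988
Sable Creek County: ($1,270,920 − $127,800) × 0.00736 = $1,143,120 × 0.00736 = $8,413.3632
City of Talbot: $1,270,920 × 0.00869 = $11,044.2948
Port Authority: $1,270,920 × 0.00346 = $4,397.3832
Total = $55,882.2252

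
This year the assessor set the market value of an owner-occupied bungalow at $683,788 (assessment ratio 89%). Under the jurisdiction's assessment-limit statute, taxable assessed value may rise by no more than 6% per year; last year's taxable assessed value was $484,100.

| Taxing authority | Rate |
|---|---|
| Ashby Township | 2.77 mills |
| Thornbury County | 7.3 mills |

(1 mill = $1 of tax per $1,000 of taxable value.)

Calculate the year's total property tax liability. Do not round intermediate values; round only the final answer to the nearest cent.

$5,167.38

Uncapped assessed value = $683,788 × 0.89 = $608,571.32
Cap limit = $484,100 × 1.06 = $513,146
Taxable assessed value = min($608,571.32, $513,146) = $513,146 (cap binds)
Ashby Township: $513,146 × 0.00277 = $1,421.41442
Thornbury County: $513,146 × 0.0073 = $3,745.9658
Total = $5,167.38022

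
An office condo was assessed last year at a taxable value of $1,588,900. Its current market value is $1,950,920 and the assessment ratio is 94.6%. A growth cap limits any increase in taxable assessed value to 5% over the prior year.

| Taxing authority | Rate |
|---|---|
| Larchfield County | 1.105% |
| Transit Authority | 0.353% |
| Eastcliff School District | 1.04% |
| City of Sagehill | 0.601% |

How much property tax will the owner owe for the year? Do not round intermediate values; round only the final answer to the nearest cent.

Uncapped assessed value = $1,950,920 × 0.946 = $1,845,570.32
Cap limit = $1,588,900 × 1.05 = $1,668,345
Taxable assessed value = min($1,845,570.32, $1,668,345) = $1,668,345 (cap binds)
Larchfield County: $1,668,345 × 0.01105 = $18,435.21225
Transit Authority: $1,668,345 × 0.00353 = $5,889.25785
Eastcliff School District: $1,668,345 × 0.0104 = $17,350.788
City of Sagehill: $1,668,345 × 0.00601 = $10,026.75345
Total = $51,702.01155

$51,702.01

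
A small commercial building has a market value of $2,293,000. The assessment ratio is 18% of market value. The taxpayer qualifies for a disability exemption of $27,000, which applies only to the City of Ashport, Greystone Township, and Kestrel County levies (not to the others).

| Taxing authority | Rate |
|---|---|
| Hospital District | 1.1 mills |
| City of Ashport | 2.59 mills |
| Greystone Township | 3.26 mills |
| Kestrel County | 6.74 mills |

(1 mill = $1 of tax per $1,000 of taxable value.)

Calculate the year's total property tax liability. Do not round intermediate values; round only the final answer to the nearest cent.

$5,310.48

Assessed value = $2,293,000 × 0.18 = $412,740
Hospital District: $412,740 × 0.0011 = $454.014
City of Ashport: ($412,740 − $27,000) × 0.00259 = $385,740 × 0.00259 = $999.0666
Greystone Township: ($412,740 − $27,000) × 0.00326 = $385,740 × 0.00326 = $1,257.5124
Kestrel County: ($412,740 − $27,000) × 0.00674 = $385,740 × 0.00674 = $2,599.8876
Total = $5,310.4806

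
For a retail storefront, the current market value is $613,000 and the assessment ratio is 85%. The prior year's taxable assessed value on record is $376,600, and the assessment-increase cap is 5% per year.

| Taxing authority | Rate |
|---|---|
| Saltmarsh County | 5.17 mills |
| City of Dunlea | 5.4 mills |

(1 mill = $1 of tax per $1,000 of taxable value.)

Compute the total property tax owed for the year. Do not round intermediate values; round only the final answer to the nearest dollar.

Uncapped assessed value = $613,000 × 0.85 = $521,050
Cap limit = $376,600 × 1.05 = $395,430
Taxable assessed value = min($521,050, $395,430) = $395,430 (cap binds)
Saltmarsh County: $395,430 × 0.00517 = $2,044.3731
City of Dunlea: $395,430 × 0.0054 = $2,135.322
Total = $4,179.6951

$4,180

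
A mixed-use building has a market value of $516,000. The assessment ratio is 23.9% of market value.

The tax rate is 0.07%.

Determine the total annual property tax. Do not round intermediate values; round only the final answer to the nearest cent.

Assessed value = $516,000 × 0.239 = $123,324
Tax = $123,324 × 0.0007 = $86.3268

$86.33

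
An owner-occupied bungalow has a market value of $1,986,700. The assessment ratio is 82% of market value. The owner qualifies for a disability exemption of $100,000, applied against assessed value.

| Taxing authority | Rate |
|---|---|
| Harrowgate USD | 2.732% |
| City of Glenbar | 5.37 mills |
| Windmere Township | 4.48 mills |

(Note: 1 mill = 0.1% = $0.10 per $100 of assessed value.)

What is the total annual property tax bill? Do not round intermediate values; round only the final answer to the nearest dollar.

Assessed value = $1,986,700 × 0.82 = $1,629,094
Taxable value = $1,629,094 − $100,000 = $1,529,094
Harrowgate USD: $1,529,094 × 0.02732 = $41,774.84808
City of Glenbar: $1,529,094 × 0.00537 = $8,211.23478
Windmere Township: $1,529,094 × 0.00448 = $6,850.34112
Total = $56,836.42398

$56,836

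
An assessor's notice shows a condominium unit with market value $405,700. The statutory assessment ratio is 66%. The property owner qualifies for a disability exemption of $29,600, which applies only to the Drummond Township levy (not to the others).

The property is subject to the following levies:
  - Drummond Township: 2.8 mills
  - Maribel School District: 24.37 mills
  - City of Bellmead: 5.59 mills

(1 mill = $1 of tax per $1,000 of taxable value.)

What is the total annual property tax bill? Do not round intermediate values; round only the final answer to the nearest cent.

Assessed value = $405,700 × 0.66 = $267,762
Drummond Township: ($267,762 − $29,600) × 0.0028 = $238,162 × 0.0028 = $666.8536
Maribel School District: $267,762 × 0.02437 = $6,525.35994
City of Bellmead: $267,762 × 0.00559 = $1,496.78958
Total = $8,689.00312

$8,689.00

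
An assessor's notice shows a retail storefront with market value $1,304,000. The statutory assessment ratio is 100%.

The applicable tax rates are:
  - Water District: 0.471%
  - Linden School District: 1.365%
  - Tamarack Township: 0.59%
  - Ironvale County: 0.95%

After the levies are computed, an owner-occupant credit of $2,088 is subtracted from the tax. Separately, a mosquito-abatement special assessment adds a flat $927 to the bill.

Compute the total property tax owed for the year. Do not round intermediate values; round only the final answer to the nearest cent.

Assessed value = $1,304,000 × 1 = $1,304,000
Water District: $1,304,000 × 0.00471 = $6,141.84
Linden School District: $1,304,000 × 0.01365 = $17,799.6
Tamarack Township: $1,304,000 × 0.0059 = $7,693.6
Ironvale County: $1,304,000 × 0.0095 = $12,388
Levies subtotal = $44,023.04
After credit = $44,023.04 − $2,088 = $41,935.04
Total = $41,935.04 + $927 = $42,862.04

$42,862.04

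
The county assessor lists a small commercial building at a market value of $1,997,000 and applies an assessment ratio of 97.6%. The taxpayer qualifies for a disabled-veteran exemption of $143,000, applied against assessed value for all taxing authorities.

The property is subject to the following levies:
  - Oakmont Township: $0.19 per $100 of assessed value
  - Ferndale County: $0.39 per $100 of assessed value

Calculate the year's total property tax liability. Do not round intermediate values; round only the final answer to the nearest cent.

Assessed value = $1,997,000 × 0.976 = $1,949,072
Taxable value = $1,949,072 − $143,000 = $1,806,072
Oakmont Township: $1,806,072 × 0.0019 = $3,431.5368
Ferndale County: $1,806,072 × 0.0039 = $7,043.6808
Total = $3,431.5368 + $7,043.6808 = $10,475.2176

$10,475.22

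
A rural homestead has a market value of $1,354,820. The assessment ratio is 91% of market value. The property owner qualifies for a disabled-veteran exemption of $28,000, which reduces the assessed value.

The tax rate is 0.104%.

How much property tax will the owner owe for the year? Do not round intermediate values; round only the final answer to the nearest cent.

Assessed value = $1,354,820 × 0.91 = $1,232,886.2
Taxable value = $1,232,886.2 − $28,000 = $1,204,886.2
Tax = $1,204,886.2 × 0.00104 = $1,253.081648

$1,253.08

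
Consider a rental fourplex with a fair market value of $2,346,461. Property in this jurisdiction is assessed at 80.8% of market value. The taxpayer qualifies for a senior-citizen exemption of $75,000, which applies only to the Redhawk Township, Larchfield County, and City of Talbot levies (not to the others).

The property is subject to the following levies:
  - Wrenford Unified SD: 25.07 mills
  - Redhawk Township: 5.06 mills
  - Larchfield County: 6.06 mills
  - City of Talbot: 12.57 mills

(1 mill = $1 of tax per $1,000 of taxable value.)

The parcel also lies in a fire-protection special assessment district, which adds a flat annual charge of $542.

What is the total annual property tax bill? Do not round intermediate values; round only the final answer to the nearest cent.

$91,211.31

Assessed value = $2,346,461 × 0.808 = $1,895,940.488
Wrenford Unified SD: $1,895,940.488 × 0.02507 = $47,531.22803416
Redhawk Township: ($1,895,940.488 − $75,000) × 0.00506 = $1,820,940.488 × 0.00506 = $9,213.95886928
Larchfield County: ($1,895,940.488 − $75,000) × 0.00606 = $1,820,940.488 × 0.00606 = $11,034.89935728
City of Talbot: ($1,895,940.488 − $75,000) × 0.01257 = $1,820,940.488 × 0.01257 = $22,889.22193416
Levies subtotal = $90,669.30819488
Total = $90,669.30819488 + $542 = $91,211.30819488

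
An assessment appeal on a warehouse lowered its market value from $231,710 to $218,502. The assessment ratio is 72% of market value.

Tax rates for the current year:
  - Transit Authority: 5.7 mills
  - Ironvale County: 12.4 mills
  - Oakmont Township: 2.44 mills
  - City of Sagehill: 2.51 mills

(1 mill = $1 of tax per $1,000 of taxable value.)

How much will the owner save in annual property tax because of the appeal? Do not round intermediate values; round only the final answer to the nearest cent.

$219.20

Old assessed value = $231,710 × 0.72 = $166,831.2
New assessed value = $218,502 × 0.72 = $157,321.44
Combined rate = 0.0057 + 0.0124 + 0.00244 + 0.00251 = 0.02305
Old tax = $166,831.2 × 0.02305 = $3,845.45916
New tax = $157,321.44 × 0.02305 = $3,626.259192
Reduction = $3,845.45916 − $3,626.259192 = $219.199968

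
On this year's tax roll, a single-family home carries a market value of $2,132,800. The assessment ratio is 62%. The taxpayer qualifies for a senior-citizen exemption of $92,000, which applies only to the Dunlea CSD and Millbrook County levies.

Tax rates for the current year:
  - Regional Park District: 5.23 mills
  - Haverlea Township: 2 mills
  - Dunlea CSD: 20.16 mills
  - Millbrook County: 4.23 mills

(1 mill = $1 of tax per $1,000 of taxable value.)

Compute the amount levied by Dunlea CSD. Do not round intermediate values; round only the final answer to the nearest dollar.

$24,804

Assessed value = $2,132,800 × 0.62 = $1,322,336
Dunlea CSD taxable value = $1,322,336 − $92,000 = $1,230,336
Dunlea CSD levy = $1,230,336 × 0.02016 = $24,803.57376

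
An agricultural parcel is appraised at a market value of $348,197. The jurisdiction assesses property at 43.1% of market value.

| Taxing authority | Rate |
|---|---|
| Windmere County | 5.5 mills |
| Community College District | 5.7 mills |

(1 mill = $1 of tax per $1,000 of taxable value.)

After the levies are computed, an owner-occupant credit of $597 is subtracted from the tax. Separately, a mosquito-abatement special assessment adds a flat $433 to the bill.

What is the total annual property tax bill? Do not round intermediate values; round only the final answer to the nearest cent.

Assessed value = $348,197 × 0.431 = $150,072.907
Windmere County: $150,072.907 × 0.0055 = $825.4009885
Community College District: $150,072.907 × 0.0057 = $855.4155699
Levies subtotal = $1,680.8165584
After credit = $1,680.8165584 − $597 = $1,083.8165584
Total = $1,083.8165584 + $433 = $1,516.8165584

$1,516.82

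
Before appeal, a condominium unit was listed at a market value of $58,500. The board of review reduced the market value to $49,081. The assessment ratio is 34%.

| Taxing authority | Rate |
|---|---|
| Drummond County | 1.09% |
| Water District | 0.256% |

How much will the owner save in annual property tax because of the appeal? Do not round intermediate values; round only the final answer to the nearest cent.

$43.11

Old assessed value = $58,500 × 0.34 = $19,890
New assessed value = $49,081 × 0.34 = $16,687.54
Combined rate = 0.0109 + 0.00256 = 0.01346
Old tax = $19,890 × 0.01346 = $267.7194
New tax = $16,687.54 × 0.01346 = $224.6142884
Reduction = $267.7194 − $224.6142884 = $43.1051116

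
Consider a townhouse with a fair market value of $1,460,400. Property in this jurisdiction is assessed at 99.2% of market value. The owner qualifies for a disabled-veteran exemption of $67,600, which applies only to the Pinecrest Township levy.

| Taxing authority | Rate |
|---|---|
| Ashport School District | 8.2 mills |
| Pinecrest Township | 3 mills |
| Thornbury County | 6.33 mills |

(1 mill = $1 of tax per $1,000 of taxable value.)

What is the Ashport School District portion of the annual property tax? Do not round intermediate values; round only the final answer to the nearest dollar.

Assessed value = $1,460,400 × 0.992 = $1,448,716.8
Ashport School District taxable value = $1,448,716.8 (exemption does not apply)
Ashport School District levy = $1,448,716.8 × 0.0082 = $11,879.47776

$11,879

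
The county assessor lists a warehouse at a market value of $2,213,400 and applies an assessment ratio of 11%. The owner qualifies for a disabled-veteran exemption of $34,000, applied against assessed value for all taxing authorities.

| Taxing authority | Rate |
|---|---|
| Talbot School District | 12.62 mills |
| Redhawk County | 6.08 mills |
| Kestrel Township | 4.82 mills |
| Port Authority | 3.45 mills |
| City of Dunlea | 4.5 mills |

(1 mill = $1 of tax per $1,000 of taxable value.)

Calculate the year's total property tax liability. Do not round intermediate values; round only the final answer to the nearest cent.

$6,592.15

Assessed value = $2,213,400 × 0.11 = $243,474
Taxable value = $243,474 − $34,000 = $209,474
Talbot School District: $209,474 × 0.01262 = $2,643.56188
Redhawk County: $209,474 × 0.00608 = $1,273.60192
Kestrel Township: $209,474 × 0.00482 = $1,009.66468
Port Authority: $209,474 × 0.00345 = $722.6853
City of Dunlea: $209,474 × 0.0045 = $942.633
Total = $2,643.56188 + $1,273.60192 + $1,009.66468 + $722.6853 + $942.633 = $6,592.14678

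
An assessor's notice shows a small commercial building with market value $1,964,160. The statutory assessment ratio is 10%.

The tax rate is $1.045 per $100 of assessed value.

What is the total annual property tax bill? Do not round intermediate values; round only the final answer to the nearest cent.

Assessed value = $1,964,160 × 0.1 = $196,416
Tax = $196,416 × 0.01045 = $2,052.5472

$2,052.55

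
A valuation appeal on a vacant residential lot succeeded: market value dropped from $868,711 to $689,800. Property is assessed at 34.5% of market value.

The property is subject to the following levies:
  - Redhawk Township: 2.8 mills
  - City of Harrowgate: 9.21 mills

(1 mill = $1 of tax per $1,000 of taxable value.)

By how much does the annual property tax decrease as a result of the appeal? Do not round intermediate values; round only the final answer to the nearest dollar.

Old assessed value = $868,711 × 0.345 = $299,705.295
New assessed value = $689,800 × 0.345 = $237,981
Combined rate = 0.0028 + 0.00921 = 0.01201
Old tax = $299,705.295 × 0.01201 = $3,599.46059295
New tax = $237,981 × 0.01201 = $2,858.15181
Reduction = $3,599.46059295 − $2,858.15181 = $741.30878295

$741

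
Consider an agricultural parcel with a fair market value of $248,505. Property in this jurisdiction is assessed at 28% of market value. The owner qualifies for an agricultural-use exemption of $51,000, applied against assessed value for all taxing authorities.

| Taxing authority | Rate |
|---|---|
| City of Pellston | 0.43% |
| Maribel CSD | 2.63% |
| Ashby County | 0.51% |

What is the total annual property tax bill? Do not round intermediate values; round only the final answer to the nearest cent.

$663.36

Assessed value = $248,505 × 0.28 = $69,581.4
Taxable value = $69,581.4 − $51,000 = $18,581.4
City of Pellston: $18,581.4 × 0.0043 = $79.90002
Maribel CSD: $18,581.4 × 0.0263 = $488.69082
Ashby County: $18,581.4 × 0.0051 = $94.76514
Total = $79.90002 + $488.69082 + $94.76514 = $663.35598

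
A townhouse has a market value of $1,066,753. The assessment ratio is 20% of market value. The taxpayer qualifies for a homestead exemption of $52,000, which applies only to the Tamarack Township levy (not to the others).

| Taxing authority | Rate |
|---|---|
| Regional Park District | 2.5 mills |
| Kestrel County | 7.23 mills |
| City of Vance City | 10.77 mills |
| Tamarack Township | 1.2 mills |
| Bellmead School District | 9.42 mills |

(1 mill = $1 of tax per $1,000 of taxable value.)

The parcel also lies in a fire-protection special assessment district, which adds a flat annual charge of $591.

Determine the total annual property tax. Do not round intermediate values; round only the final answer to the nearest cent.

Assessed value = $1,066,753 × 0.2 = $213,350.6
Regional Park District: $213,350.6 × 0.0025 = $533.3765
Kestrel County: $213,350.6 × 0.00723 = $1,542.524838
City of Vance City: $213,350.6 × 0.01077 = $2,297.785962
Tamarack Township: ($213,350.6 − $52,000) × 0.0012 = $161,350.6 × 0.0012 = $193.62072
Bellmead School District: $213,350.6 × 0.00942 = $2,009.762652
Levies subtotal = $6,577.070672
Total = $6,577.070672 + $591 = $7,168.070672

$7,168.07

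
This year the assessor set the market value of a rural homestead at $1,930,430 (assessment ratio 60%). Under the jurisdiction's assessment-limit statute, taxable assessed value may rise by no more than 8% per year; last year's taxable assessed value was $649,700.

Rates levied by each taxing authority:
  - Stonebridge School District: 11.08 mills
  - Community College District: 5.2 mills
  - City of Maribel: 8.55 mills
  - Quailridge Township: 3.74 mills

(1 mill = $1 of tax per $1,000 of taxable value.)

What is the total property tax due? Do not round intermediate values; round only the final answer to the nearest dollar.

Uncapped assessed value = $1,930,430 × 0.6 = $1,158,258
Cap limit = $649,700 × 1.08 = $701,676
Taxable assessed value = min($1,158,258, $701,676) = $701,676 (cap binds)
Stonebridge School District: $701,676 × 0.01108 = $7,774.57008
Community College District: $701,676 × 0.0052 = $3,648.7152
City of Maribel: $701,676 × 0.00855 = $5,999.3298
Quailridge Township: $701,676 × 0.00374 = $2,624.26824
Total = $20,046.88332

$20,047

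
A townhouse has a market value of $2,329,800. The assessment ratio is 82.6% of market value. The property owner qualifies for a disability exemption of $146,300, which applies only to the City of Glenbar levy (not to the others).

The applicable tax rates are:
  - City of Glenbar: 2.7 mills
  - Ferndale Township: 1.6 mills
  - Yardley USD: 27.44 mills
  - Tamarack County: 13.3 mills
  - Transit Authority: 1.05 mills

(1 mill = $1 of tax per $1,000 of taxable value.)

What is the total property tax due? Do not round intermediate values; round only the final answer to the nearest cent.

Assessed value = $2,329,800 × 0.826 = $1,924,414.8
City of Glenbar: ($1,924,414.8 − $146,300) × 0.0027 = $1,778,114.8 × 0.0027 = $4,800.90996
Ferndale Township: $1,924,414.8 × 0.0016 = $3,079.06368
Yardley USD: $1,924,414.8 × 0.02744 = $52,805.942112
Tamarack County: $1,924,414.8 × 0.0133 = $25,594.71684
Transit Authority: $1,924,414.8 × 0.00105 = $2,020.63554
Total = $88,301.268132

$88,301.27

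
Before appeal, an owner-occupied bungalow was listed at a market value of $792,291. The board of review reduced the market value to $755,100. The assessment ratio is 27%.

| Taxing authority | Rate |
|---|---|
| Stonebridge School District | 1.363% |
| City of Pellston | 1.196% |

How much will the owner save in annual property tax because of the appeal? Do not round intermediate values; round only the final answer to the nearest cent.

Old assessed value = $792,291 × 0.27 = $213,918.57
New assessed value = $755,100 × 0.27 = $203,877
Combined rate = 0.01363 + 0.01196 = 0.02559
Old tax = $213,918.57 × 0.02559 = $5,474.1762063
New tax = $203,877 × 0.02559 = $5,217.21243
Reduction = $5,474.1762063 − $5,217.21243 = $256.9637763

$256.96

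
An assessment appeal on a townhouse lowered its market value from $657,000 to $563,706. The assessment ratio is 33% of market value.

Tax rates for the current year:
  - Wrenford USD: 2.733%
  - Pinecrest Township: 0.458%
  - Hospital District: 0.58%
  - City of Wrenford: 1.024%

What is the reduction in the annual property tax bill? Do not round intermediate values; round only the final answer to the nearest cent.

$1,476.24

Old assessed value = $657,000 × 0.33 = $216,810
New assessed value = $563,706 × 0.33 = $186,022.98
Combined rate = 0.02733 + 0.00458 + 0.0058 + 0.01024 = 0.04795
Old tax = $216,810 × 0.04795 = $10,396.0395
New tax = $186,022.98 × 0.04795 = $8,919.801891
Reduction = $10,396.0395 − $8,919.801891 = $1,476.237609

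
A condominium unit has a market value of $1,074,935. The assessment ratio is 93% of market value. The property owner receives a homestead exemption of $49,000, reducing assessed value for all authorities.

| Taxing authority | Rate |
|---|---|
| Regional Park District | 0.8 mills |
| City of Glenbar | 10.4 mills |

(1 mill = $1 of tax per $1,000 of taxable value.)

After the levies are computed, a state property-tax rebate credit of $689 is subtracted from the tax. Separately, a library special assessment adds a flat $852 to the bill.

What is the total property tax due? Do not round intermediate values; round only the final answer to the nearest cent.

$10,810.72

Assessed value = $1,074,935 × 0.93 = $999,689.55
Taxable value = $999,689.55 − $49,000 = $950,689.55
Regional Park District: $950,689.55 × 0.0008 = $760.55164
City of Glenbar: $950,689.55 × 0.0104 = $9,887.17132
Levies subtotal = $10,647.72296
After credit = $10,647.72296 − $689 = $9,958.72296
Total = $9,958.72296 + $852 = $10,810.72296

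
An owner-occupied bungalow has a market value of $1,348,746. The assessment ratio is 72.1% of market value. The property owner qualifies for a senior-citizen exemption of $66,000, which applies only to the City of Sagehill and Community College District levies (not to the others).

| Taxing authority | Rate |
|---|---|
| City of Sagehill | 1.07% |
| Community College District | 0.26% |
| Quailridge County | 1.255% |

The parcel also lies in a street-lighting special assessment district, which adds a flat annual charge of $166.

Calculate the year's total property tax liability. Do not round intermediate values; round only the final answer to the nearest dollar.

$24,426

Assessed value = $1,348,746 × 0.721 = $972,445.866
City of Sagehill: ($972,445.866 − $66,000) × 0.0107 = $906,445.866 × 0.0107 = $9,698.9707662
Community College District: ($972,445.866 − $66,000) × 0.0026 = $906,445.866 × 0.0026 = $2,356.7592516
Quailridge County: $972,445.866 × 0.01255 = $12,204.1956183
Levies subtotal = $24,259.9256361
Total = $24,259.9256361 + $166 = $24,425.9256361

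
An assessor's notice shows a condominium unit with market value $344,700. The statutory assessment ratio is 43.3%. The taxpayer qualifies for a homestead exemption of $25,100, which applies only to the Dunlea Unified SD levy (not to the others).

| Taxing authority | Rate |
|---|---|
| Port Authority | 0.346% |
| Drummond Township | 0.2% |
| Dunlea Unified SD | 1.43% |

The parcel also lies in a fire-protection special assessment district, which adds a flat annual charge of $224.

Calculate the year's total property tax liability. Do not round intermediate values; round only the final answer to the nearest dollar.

$2,814

Assessed value = $344,700 × 0.433 = $149,255.1
Port Authority: $149,255.1 × 0.00346 = $516.422646
Drummond Township: $149,255.1 × 0.002 = $298.5102
Dunlea Unified SD: ($149,255.1 − $25,100) × 0.0143 = $124,155.1 × 0.0143 = $1,775.41793
Levies subtotal = $2,590.350776
Total = $2,590.350776 + $224 = $2,814.350776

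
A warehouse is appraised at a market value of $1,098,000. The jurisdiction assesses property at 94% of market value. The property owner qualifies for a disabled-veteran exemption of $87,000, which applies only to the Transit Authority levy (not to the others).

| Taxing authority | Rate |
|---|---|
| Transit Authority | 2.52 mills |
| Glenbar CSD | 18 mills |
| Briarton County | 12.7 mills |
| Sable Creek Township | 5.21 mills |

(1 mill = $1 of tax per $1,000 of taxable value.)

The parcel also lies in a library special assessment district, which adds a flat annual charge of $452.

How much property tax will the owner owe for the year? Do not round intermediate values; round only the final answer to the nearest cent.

$39,897.13

Assessed value = $1,098,000 × 0.94 = $1,032,120
Transit Authority: ($1,032,120 − $87,000) × 0.00252 = $945,120 × 0.00252 = $2,381.7024
Glenbar CSD: $1,032,120 × 0.018 = $18,578.16
Briarton County: $1,032,120 × 0.0127 = $13,107.924
Sable Creek Township: $1,032,120 × 0.00521 = $5,377.3452
Levies subtotal = $39,445.1316
Total = $39,445.1316 + $452 = $39,897.1316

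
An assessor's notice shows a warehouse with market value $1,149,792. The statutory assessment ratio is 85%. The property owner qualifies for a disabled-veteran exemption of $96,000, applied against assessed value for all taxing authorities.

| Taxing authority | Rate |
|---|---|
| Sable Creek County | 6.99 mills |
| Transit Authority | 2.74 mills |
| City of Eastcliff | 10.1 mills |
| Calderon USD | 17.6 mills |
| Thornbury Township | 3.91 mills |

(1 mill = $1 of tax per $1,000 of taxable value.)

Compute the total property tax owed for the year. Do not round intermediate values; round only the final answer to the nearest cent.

Assessed value = $1,149,792 × 0.85 = $977,323.2
Taxable value = $977,323.2 − $96,000 = $881,323.2
Sable Creek County: $881,323.2 × 0.00699 = $6,160.449168
Transit Authority: $881,323.2 × 0.00274 = $2,414.825568
City of Eastcliff: $881,323.2 × 0.0101 = $8,901.36432
Calderon USD: $881,323.2 × 0.0176 = $15,511.28832
Thornbury Township: $881,323.2 × 0.00391 = $3,445.973712
Total = $6,160.449168 + $2,414.825568 + $8,901.36432 + $15,511.28832 + $3,445.973712 = $36,433.901088

$36,433.90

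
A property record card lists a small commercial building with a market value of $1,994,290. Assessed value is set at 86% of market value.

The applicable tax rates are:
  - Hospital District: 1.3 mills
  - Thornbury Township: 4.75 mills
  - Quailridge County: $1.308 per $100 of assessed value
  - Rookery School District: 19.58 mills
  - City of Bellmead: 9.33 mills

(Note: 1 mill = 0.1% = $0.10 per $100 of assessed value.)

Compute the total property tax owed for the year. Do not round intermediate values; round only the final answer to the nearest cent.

Assessed value = $1,994,290 × 0.86 = $1,715,089.4
Hospital District: $1,715,089.4 × 0.0013 = $2,229.61622
Thornbury Township: $1,715,089.4 × 0.00475 = $8,146.67465
Quailridge County: $1,715,089.4 × 0.01308 = $22,433.369352
Rookery School District: $1,715,089.4 × 0.01958 = $33,581.450452
City of Bellmead: $1,715,089.4 × 0.00933 = $16,001.784102
Total = $82,392.894776

$82,392.89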